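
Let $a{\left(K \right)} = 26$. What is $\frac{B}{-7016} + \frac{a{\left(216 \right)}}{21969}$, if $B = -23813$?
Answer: $\frac{523330213}{154134504} \approx 3.3953$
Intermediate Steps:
$\frac{B}{-7016} + \frac{a{\left(216 \right)}}{21969} = - \frac{23813}{-7016} + \frac{26}{21969} = \left(-23813\right) \left(- \frac{1}{7016}\right) + 26 \cdot \frac{1}{21969} = \frac{23813}{7016} + \frac{26}{21969} = \frac{523330213}{154134504}$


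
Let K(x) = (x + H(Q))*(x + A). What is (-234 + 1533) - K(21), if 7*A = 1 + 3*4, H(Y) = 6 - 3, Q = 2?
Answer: 5253/7 ≈ 750.43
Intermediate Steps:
H(Y) = 3
A = 13/7 (A = (1 + 3*4)/7 = (1 + 12)/7 = (1/7)*13 = 13/7 ≈ 1.8571)
K(x) = (3 + x)*(13/7 + x) (K(x) = (x + 3)*(x + 13/7) = (3 + x)*(13/7 + x))
(-234 + 1533) - K(21) = (-234 + 1533) - (39/7 + 21**2 + (34/7)*21) = 1299 - (39/7 + 441 + 102) = 1299 - 1*3840/7 = 1299 - 3840/7 = 5253/7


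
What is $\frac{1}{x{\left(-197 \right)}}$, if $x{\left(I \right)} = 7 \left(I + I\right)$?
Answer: $- \frac{1}{2758} \approx -0.00036258$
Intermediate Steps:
$x{\left(I \right)} = 14 I$ ($x{\left(I \right)} = 7 \cdot 2 I = 14 I$)
$\frac{1}{x{\left(-197 \right)}} = \frac{1}{14 \left(-197\right)} = \frac{1}{-2758} = - \frac{1}{2758}$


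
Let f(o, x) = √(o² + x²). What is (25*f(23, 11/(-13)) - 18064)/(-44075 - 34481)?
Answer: 4516/19639 - 25*√89522/1021228 ≈ 0.22263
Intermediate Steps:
(25*f(23, 11/(-13)) - 18064)/(-44075 - 34481) = (25*√(23² + (11/(-13))²) - 18064)/(-44075 - 34481) = (25*√(529 + (11*(-1/13))²) - 18064)/(-78556) = (25*√(529 + (-11/13)²) - 18064)*(-1/78556) = (25*√(529 + 121/169) - 18064)*(-1/78556) = (25*√(89522/169) - 18064)*(-1/78556) = (25*(√89522/13) - 18064)*(-1/78556) = (25*√89522/13 - 18064)*(-1/78556) = (-18064 + 25*√89522/13)*(-1/78556) = 4516/19639 - 25*√89522/1021228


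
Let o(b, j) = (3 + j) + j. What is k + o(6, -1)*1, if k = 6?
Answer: 7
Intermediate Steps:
o(b, j) = 3 + 2*j
k + o(6, -1)*1 = 6 + (3 + 2*(-1))*1 = 6 + (3 - 2)*1 = 6 + 1*1 = 6 + 1 = 7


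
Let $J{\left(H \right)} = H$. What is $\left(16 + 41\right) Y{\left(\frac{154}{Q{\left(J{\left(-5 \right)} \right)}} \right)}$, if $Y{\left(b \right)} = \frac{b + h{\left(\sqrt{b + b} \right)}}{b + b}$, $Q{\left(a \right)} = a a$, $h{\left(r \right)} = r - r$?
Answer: $\frac{57}{2} \approx 28.5$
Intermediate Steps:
$h{\left(r \right)} = 0$
$Q{\left(a \right)} = a^{2}$
$Y{\left(b \right)} = \frac{1}{2}$ ($Y{\left(b \right)} = \frac{b + 0}{b + b} = \frac{b}{2 b} = b \frac{1}{2 b} = \frac{1}{2}$)
$\left(16 + 41\right) Y{\left(\frac{154}{Q{\left(J{\left(-5 \right)} \right)}} \right)} = \left(16 + 41\right) \frac{1}{2} = 57 \cdot \frac{1}{2} = \frac{57}{2}$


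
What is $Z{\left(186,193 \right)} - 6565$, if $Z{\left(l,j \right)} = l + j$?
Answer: $-6186$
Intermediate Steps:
$Z{\left(l,j \right)} = j + l$
$Z{\left(186,193 \right)} - 6565 = \left(193 + 186\right) - 6565 = 379 - 6565 = -6186$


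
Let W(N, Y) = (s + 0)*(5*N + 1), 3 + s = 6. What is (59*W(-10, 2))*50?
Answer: -433650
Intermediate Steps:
s = 3 (s = -3 + 6 = 3)
W(N, Y) = 3 + 15*N (W(N, Y) = (3 + 0)*(5*N + 1) = 3*(1 + 5*N) = 3 + 15*N)
(59*W(-10, 2))*50 = (59*(3 + 15*(-10)))*50 = (59*(3 - 150))*50 = (59*(-147))*50 = -8673*50 = -433650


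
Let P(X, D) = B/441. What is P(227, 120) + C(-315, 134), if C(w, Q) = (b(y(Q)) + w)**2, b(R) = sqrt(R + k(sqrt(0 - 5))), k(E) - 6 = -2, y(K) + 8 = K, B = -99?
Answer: 4868384/49 - 630*sqrt(130) ≈ 92172.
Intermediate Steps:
y(K) = -8 + K
k(E) = 4 (k(E) = 6 - 2 = 4)
P(X, D) = -11/49 (P(X, D) = -99/441 = -99*1/441 = -11/49)
b(R) = sqrt(4 + R) (b(R) = sqrt(R + 4) = sqrt(4 + R))
C(w, Q) = (w + sqrt(-4 + Q))**2 (C(w, Q) = (sqrt(4 + (-8 + Q)) + w)**2 = (sqrt(-4 + Q) + w)**2 = (w + sqrt(-4 + Q))**2)
P(227, 120) + C(-315, 134) = -11/49 + (-315 + sqrt(-4 + 134))**2 = -11/49 + (-315 + sqrt(130))**2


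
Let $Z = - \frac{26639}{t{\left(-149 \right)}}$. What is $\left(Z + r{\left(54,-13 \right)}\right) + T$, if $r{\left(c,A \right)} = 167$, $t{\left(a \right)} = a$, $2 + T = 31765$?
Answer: $\frac{4784209}{149} \approx 32109.0$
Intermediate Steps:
$T = 31763$ ($T = -2 + 31765 = 31763$)
$Z = \frac{26639}{149}$ ($Z = - \frac{26639}{-149} = \left(-26639\right) \left(- \frac{1}{149}\right) = \frac{26639}{149} \approx 178.79$)
$\left(Z + r{\left(54,-13 \right)}\right) + T = \left(\frac{26639}{149} + 167\right) + 31763 = \frac{51522}{149} + 31763 = \frac{4784209}{149}$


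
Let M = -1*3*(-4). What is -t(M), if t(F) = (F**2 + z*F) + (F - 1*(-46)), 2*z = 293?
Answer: -1960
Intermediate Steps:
z = 293/2 (z = (1/2)*293 = 293/2 ≈ 146.50)
M = 12 (M = -3*(-4) = 12)
t(F) = 46 + F**2 + 295*F/2 (t(F) = (F**2 + 293*F/2) + (F - 1*(-46)) = (F**2 + 293*F/2) + (F + 46) = (F**2 + 293*F/2) + (46 + F) = 46 + F**2 + 295*F/2)
-t(M) = -(46 + 12**2 + (295/2)*12) = -(46 + 144 + 1770) = -1*1960 = -1960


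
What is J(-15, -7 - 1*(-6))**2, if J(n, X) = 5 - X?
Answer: 36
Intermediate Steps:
J(-15, -7 - 1*(-6))**2 = (5 - (-7 - 1*(-6)))**2 = (5 - (-7 + 6))**2 = (5 - 1*(-1))**2 = (5 + 1)**2 = 6**2 = 36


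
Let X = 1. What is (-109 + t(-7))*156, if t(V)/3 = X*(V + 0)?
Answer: -20280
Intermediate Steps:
t(V) = 3*V (t(V) = 3*(1*(V + 0)) = 3*(1*V) = 3*V)
(-109 + t(-7))*156 = (-109 + 3*(-7))*156 = (-109 - 21)*156 = -130*156 = -20280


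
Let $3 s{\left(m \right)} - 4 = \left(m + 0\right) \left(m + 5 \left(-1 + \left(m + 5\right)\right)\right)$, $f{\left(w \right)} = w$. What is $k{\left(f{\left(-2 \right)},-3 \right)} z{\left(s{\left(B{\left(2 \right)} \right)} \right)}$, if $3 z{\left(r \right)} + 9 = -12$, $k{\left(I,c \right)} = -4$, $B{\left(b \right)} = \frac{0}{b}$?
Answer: $28$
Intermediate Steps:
$B{\left(b \right)} = 0$
$s{\left(m \right)} = \frac{4}{3} + \frac{m \left(20 + 6 m\right)}{3}$ ($s{\left(m \right)} = \frac{4}{3} + \frac{\left(m + 0\right) \left(m + 5 \left(-1 + \left(m + 5\right)\right)\right)}{3} = \frac{4}{3} + \frac{m \left(m + 5 \left(-1 + \left(5 + m\right)\right)\right)}{3} = \frac{4}{3} + \frac{m \left(m + 5 \left(4 + m\right)\right)}{3} = \frac{4}{3} + \frac{m \left(m + \left(20 + 5 m\right)\right)}{3} = \frac{4}{3} + \frac{m \left(20 + 6 m\right)}{3}$)
$z{\left(r \right)} = -7$ ($z{\left(r \right)} = -3 + \frac{1}{3} \left(-12\right) = -3 - 4 = -7$)
$k{\left(f{\left(-2 \right)},-3 \right)} z{\left(s{\left(B{\left(2 \right)} \right)} \right)} = \left(-4\right) \left(-7\right) = 28$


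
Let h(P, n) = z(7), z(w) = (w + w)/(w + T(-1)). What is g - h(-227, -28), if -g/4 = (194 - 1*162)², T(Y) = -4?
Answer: -12302/3 ≈ -4100.7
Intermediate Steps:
z(w) = 2*w/(-4 + w) (z(w) = (w + w)/(w - 4) = (2*w)/(-4 + w) = 2*w/(-4 + w))
h(P, n) = 14/3 (h(P, n) = 2*7/(-4 + 7) = 2*7/3 = 2*7*(⅓) = 14/3)
g = -4096 (g = -4*(194 - 1*162)² = -4*(194 - 162)² = -4*32² = -4*1024 = -4096)
g - h(-227, -28) = -4096 - 1*14/3 = -4096 - 14/3 = -12302/3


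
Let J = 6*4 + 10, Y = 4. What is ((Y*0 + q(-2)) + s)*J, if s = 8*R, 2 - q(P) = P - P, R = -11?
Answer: -2924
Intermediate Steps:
q(P) = 2 (q(P) = 2 - (P - P) = 2 - 1*0 = 2 + 0 = 2)
J = 34 (J = 24 + 10 = 34)
s = -88 (s = 8*(-11) = -88)
((Y*0 + q(-2)) + s)*J = ((4*0 + 2) - 88)*34 = ((0 + 2) - 88)*34 = (2 - 88)*34 = -86*34 = -2924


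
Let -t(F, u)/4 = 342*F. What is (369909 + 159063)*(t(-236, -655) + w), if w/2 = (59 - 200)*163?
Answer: 146462825304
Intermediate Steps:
t(F, u) = -1368*F
w = -45966 (w = 2*((59 - 200)*163) = 2*(-141*163) = 2*(-22983) = -45966)
(369909 + 159063)*(t(-236, -655) + w) = (369909 + 159063)*(-1368*(-236) - 45966) = 528972*(322848 - 45966) = 528972*276882 = 146462825304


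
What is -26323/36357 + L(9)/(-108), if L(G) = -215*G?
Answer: 833431/48476 ≈ 17.193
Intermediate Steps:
-26323/36357 + L(9)/(-108) = -26323/36357 - 215*9/(-108) = -26323*1/36357 - 1935*(-1/108) = -26323/36357 + 215/12 = 833431/48476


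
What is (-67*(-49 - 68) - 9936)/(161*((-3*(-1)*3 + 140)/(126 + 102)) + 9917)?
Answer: -478116/2285065 ≈ -0.20924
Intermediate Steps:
(-67*(-49 - 68) - 9936)/(161*((-3*(-1)*3 + 140)/(126 + 102)) + 9917) = (-67*(-117) - 9936)/(161*((3*3 + 140)/228) + 9917) = (7839 - 9936)/(161*((9 + 140)*(1/228)) + 9917) = -2097/(161*(149*(1/228)) + 9917) = -2097/(161*(149/228) + 9917) = -2097/(23989/228 + 9917) = -2097/2285065/228 = -2097*228/2285065 = -478116/2285065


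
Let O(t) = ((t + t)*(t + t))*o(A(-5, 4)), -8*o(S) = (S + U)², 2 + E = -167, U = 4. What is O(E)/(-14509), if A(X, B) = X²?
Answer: 24019801/29018 ≈ 827.75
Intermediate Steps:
E = -169 (E = -2 - 167 = -169)
o(S) = -(4 + S)²/8 (o(S) = -(S + 4)²/8 = -(4 + S)²/8)
O(t) = -841*t²/2 (O(t) = ((t + t)*(t + t))*(-(4 + (-5)²)²/8) = ((2*t)*(2*t))*(-(4 + 25)²/8) = (4*t²)*(-⅛*29²) = (4*t²)*(-⅛*841) = (4*t²)*(-841/8) = -841*t²/2)
O(E)/(-14509) = -841/2*(-169)²/(-14509) = -841/2*28561*(-1/14509) = -24019801/2*(-1/14509) = 24019801/29018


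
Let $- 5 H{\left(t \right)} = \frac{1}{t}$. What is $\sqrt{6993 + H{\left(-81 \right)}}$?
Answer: $\frac{\sqrt{14160830}}{45} \approx 83.624$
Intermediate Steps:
$H{\left(t \right)} = - \frac{1}{5 t}$
$\sqrt{6993 + H{\left(-81 \right)}} = \sqrt{6993 - \frac{1}{5 \left(-81\right)}} = \sqrt{6993 - - \frac{1}{405}} = \sqrt{6993 + \frac{1}{405}} = \sqrt{\frac{2832166}{405}} = \frac{\sqrt{14160830}}{45}$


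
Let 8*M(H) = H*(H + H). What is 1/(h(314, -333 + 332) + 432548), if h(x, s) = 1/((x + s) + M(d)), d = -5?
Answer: 1277/552363800 ≈ 2.3119e-6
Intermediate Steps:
M(H) = H²/4 (M(H) = (H*(H + H))/8 = (H*(2*H))/8 = (2*H²)/8 = H²/4)
h(x, s) = 1/(25/4 + s + x) (h(x, s) = 1/((x + s) + (¼)*(-5)²) = 1/((s + x) + (¼)*25) = 1/((s + x) + 25/4) = 1/(25/4 + s + x))
1/(h(314, -333 + 332) + 432548) = 1/(4/(25 + 4*(-333 + 332) + 4*314) + 432548) = 1/(4/(25 + 4*(-1) + 1256) + 432548) = 1/(4/(25 - 4 + 1256) + 432548) = 1/(4/1277 + 432548) = 1/(552363800/1277) = 1277/552363800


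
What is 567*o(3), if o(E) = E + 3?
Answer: 3402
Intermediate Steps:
o(E) = 3 + E
567*o(3) = 567*(3 + 3) = 567*6 = 3402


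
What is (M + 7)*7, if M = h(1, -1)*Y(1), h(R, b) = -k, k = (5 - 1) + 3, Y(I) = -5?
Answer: 294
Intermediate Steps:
k = 7 (k = 4 + 3 = 7)
h(R, b) = -7 (h(R, b) = -1*7 = -7)
M = 35 (M = -7*(-5) = 35)
(M + 7)*7 = (35 + 7)*7 = 42*7 = 294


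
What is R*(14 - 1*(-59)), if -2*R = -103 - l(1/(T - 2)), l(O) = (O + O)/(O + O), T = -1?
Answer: 3796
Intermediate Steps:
l(O) = 1 (l(O) = (2*O)/((2*O)) = (2*O)*(1/(2*O)) = 1)
R = 52 (R = -(-103 - 1*1)/2 = -(-103 - 1)/2 = -½*(-104) = 52)
R*(14 - 1*(-59)) = 52*(14 - 1*(-59)) = 52*(14 + 59) = 52*73 = 3796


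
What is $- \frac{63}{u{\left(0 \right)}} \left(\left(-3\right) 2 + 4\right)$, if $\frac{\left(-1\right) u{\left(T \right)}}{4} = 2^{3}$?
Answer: $- \frac{63}{16} \approx -3.9375$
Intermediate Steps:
$u{\left(T \right)} = -32$ ($u{\left(T \right)} = - 4 \cdot 2^{3} = \left(-4\right) 8 = -32$)
$- \frac{63}{u{\left(0 \right)}} \left(\left(-3\right) 2 + 4\right) = - \frac{63}{-32} \left(\left(-3\right) 2 + 4\right) = \left(-63\right) \left(- \frac{1}{32}\right) \left(-6 + 4\right) = \frac{63}{32} \left(-2\right) = - \frac{63}{16}$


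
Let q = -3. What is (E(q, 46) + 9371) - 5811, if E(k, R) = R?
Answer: 3606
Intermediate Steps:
(E(q, 46) + 9371) - 5811 = (46 + 9371) - 5811 = 9417 - 5811 = 3606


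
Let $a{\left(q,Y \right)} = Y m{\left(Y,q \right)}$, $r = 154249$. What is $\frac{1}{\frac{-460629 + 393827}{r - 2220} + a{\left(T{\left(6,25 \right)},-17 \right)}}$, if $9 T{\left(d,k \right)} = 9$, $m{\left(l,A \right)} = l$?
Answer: $\frac{152029}{43869579} \approx 0.0034655$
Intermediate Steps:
$T{\left(d,k \right)} = 1$ ($T{\left(d,k \right)} = \frac{1}{9} \cdot 9 = 1$)
$a{\left(q,Y \right)} = Y^{2}$ ($a{\left(q,Y \right)} = Y Y = Y^{2}$)
$\frac{1}{\frac{-460629 + 393827}{r - 2220} + a{\left(T{\left(6,25 \right)},-17 \right)}} = \frac{1}{\frac{-460629 + 393827}{154249 - 2220} + \left(-17\right)^{2}} = \frac{1}{- \frac{66802}{152029} + 289} = \frac{1}{\frac{43869579}{152029}} = \frac{152029}{43869579}$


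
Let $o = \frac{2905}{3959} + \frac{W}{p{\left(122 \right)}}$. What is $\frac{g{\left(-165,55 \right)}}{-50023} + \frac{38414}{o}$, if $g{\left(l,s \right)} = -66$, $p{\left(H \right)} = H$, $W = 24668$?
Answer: $\frac{464063733475204}{2451502722753} \approx 189.3$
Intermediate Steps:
$o = \frac{49007511}{241499}$ ($o = \frac{2905}{3959} + \frac{24668}{122} = 2905 \cdot \frac{1}{3959} + 24668 \cdot \frac{1}{122} = \frac{2905}{3959} + \frac{12334}{61} = \frac{49007511}{241499} \approx 202.93$)
$\frac{g{\left(-165,55 \right)}}{-50023} + \frac{38414}{o} = - \frac{66}{-50023} + \frac{38414}{\frac{49007511}{241499}} = \left(-66\right) \left(- \frac{1}{50023}\right) + 38414 \cdot \frac{241499}{49007511} = \frac{66}{50023} + \frac{9276942586}{49007511} = \frac{464063733475204}{2451502722753}$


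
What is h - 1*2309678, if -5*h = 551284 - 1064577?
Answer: -11035097/5 ≈ -2.2070e+6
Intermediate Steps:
h = 513293/5 (h = -(551284 - 1064577)/5 = -1/5*(-513293) = 513293/5 ≈ 1.0266e+5)
h - 1*2309678 = 513293/5 - 1*2309678 = 513293/5 - 2309678 = -11035097/5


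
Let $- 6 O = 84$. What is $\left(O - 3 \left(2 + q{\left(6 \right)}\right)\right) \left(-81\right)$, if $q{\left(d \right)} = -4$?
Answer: $648$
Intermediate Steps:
$O = -14$ ($O = \left(- \frac{1}{6}\right) 84 = -14$)
$\left(O - 3 \left(2 + q{\left(6 \right)}\right)\right) \left(-81\right) = \left(-14 - 3 \left(2 - 4\right)\right) \left(-81\right) = \left(-14 - -6\right) \left(-81\right) = \left(-14 + 6\right) \left(-81\right) = \left(-8\right) \left(-81\right) = 648$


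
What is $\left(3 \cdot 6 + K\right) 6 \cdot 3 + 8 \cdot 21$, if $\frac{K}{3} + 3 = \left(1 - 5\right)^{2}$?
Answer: $1194$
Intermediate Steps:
$K = 39$ ($K = -9 + 3 \left(1 - 5\right)^{2} = -9 + 3 \left(-4\right)^{2} = -9 + 3 \cdot 16 = -9 + 48 = 39$)
$\left(3 \cdot 6 + K\right) 6 \cdot 3 + 8 \cdot 21 = \left(3 \cdot 6 + 39\right) 6 \cdot 3 + 8 \cdot 21 = \left(18 + 39\right) 18 + 168 = 57 \cdot 18 + 168 = 1026 + 168 = 1194$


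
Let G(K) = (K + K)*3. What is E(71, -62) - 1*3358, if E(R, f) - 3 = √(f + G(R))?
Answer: -3355 + 2*√91 ≈ -3335.9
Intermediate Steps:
G(K) = 6*K (G(K) = (2*K)*3 = 6*K)
E(R, f) = 3 + √(f + 6*R)
E(71, -62) - 1*3358 = (3 + √(-62 + 6*71)) - 1*3358 = (3 + √(-62 + 426)) - 3358 = (3 + √364) - 3358 = (3 + 2*√91) - 3358 = -3355 + 2*√91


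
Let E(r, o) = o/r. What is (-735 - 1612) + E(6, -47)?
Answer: -14129/6 ≈ -2354.8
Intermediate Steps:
(-735 - 1612) + E(6, -47) = (-735 - 1612) - 47/6 = -2347 - 47*1/6 = -2347 - 47/6 = -14129/6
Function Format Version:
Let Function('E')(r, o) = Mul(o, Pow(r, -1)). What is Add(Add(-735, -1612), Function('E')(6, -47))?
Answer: Rational(-14129, 6) ≈ -2354.8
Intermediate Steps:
Add(Add(-735, -1612), Function('E')(6, -47)) = Add(Add(-735, -1612), Mul(-47, Pow(6, -1))) = Add(-2347, Mul(-47, Rational(1, 6))) = Add(-2347, Rational(-47, 6)) = Rational(-14129, 6)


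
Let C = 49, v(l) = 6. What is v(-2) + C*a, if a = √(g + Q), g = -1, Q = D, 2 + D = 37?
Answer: 6 + 49*√34 ≈ 291.72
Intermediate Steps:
D = 35 (D = -2 + 37 = 35)
Q = 35
a = √34 (a = √(-1 + 35) = √34 ≈ 5.8309)
v(-2) + C*a = 6 + 49*√34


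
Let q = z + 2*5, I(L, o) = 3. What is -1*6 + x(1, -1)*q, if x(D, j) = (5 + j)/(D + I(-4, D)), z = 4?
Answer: 8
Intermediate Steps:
q = 14 (q = 4 + 2*5 = 4 + 10 = 14)
x(D, j) = (5 + j)/(3 + D) (x(D, j) = (5 + j)/(D + 3) = (5 + j)/(3 + D))
-1*6 + x(1, -1)*q = -1*6 + ((5 - 1)/(3 + 1))*14 = -6 + (4/4)*14 = -6 + ((1/4)*4)*14 = -6 + 1*14 = -6 + 14 = 8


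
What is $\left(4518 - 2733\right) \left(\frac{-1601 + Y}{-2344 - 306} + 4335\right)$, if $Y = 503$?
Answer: $\frac{2050759368}{265} \approx 7.7387 \cdot 10^{6}$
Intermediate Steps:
$\left(4518 - 2733\right) \left(\frac{-1601 + Y}{-2344 - 306} + 4335\right) = \left(4518 - 2733\right) \left(\frac{-1601 + 503}{-2344 - 306} + 4335\right) = 1785 \left(- \frac{1098}{-2650} + 4335\right) = 1785 \left(\left(-1098\right) \left(- \frac{1}{2650}\right) + 4335\right) = 1785 \left(\frac{549}{1325} + 4335\right) = 1785 \cdot \frac{5744424}{1325} = \frac{2050759368}{265}$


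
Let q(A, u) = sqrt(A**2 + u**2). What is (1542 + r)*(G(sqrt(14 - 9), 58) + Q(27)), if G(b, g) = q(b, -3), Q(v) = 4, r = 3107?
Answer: 18596 + 4649*sqrt(14) ≈ 35991.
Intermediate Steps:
G(b, g) = sqrt(9 + b**2) (G(b, g) = sqrt(b**2 + (-3)**2) = sqrt(b**2 + 9) = sqrt(9 + b**2))
(1542 + r)*(G(sqrt(14 - 9), 58) + Q(27)) = (1542 + 3107)*(sqrt(9 + (sqrt(14 - 9))**2) + 4) = 4649*(sqrt(9 + (sqrt(5))**2) + 4) = 4649*(sqrt(9 + 5) + 4) = 4649*(sqrt(14) + 4) = 4649*(4 + sqrt(14)) = 18596 + 4649*sqrt(14)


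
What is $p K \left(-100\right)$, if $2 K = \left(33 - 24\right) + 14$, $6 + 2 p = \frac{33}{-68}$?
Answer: $\frac{253575}{68} \approx 3729.0$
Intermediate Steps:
$p = - \frac{441}{136}$ ($p = -3 + \frac{33 \frac{1}{-68}}{2} = -3 + \frac{33 \left(- \frac{1}{68}\right)}{2} = -3 + \frac{1}{2} \left(- \frac{33}{68}\right) = -3 - \frac{33}{136} = - \frac{441}{136} \approx -3.2426$)
$K = \frac{23}{2}$ ($K = \frac{\left(33 - 24\right) + 14}{2} = \frac{9 + 14}{2} = \frac{1}{2} \cdot 23 = \frac{23}{2} \approx 11.5$)
$p K \left(-100\right) = \left(- \frac{441}{136}\right) \frac{23}{2} \left(-100\right) = \left(- \frac{10143}{272}\right) \left(-100\right) = \frac{253575}{68}$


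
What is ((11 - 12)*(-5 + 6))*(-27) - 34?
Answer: -7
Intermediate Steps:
((11 - 12)*(-5 + 6))*(-27) - 34 = -1*1*(-27) - 34 = -1*(-27) - 34 = 27 - 34 = -7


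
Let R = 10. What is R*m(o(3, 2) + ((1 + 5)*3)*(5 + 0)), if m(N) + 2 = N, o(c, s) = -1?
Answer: 870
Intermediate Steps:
m(N) = -2 + N
R*m(o(3, 2) + ((1 + 5)*3)*(5 + 0)) = 10*(-2 + (-1 + ((1 + 5)*3)*(5 + 0))) = 10*(-2 + (-1 + (6*3)*5)) = 10*(-2 + (-1 + 18*5)) = 10*(-2 + (-1 + 90)) = 10*(-2 + 89) = 10*87 = 870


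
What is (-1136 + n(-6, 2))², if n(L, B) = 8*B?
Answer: 1254400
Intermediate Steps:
(-1136 + n(-6, 2))² = (-1136 + 8*2)² = (-1136 + 16)² = (-1120)² = 1254400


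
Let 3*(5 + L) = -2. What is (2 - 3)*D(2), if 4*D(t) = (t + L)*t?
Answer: 11/6 ≈ 1.8333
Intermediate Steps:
L = -17/3 (L = -5 + (1/3)*(-2) = -5 - 2/3 = -17/3 ≈ -5.6667)
D(t) = t*(-17/3 + t)/4 (D(t) = ((t - 17/3)*t)/4 = ((-17/3 + t)*t)/4 = (t*(-17/3 + t))/4 = t*(-17/3 + t)/4)
(2 - 3)*D(2) = (2 - 3)*((1/12)*2*(-17 + 3*2)) = -2*(-17 + 6)/12 = -2*(-11)/12 = -1*(-11/6) = 11/6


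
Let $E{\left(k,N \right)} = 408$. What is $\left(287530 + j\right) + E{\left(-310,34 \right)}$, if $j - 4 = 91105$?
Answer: $379047$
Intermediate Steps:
$j = 91109$ ($j = 4 + 91105 = 91109$)
$\left(287530 + j\right) + E{\left(-310,34 \right)} = \left(287530 + 91109\right) + 408 = 378639 + 408 = 379047$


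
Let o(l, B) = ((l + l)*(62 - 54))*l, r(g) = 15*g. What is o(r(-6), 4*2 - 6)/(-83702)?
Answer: -64800/41851 ≈ -1.5483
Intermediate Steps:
o(l, B) = 16*l² (o(l, B) = ((2*l)*8)*l = (16*l)*l = 16*l²)
o(r(-6), 4*2 - 6)/(-83702) = (16*(15*(-6))²)/(-83702) = (16*(-90)²)*(-1/83702) = (16*8100)*(-1/83702) = 129600*(-1/83702) = -64800/41851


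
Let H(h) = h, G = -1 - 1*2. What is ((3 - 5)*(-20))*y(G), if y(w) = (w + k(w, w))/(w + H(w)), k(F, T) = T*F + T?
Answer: -20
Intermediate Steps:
G = -3 (G = -1 - 2 = -3)
k(F, T) = T + F*T (k(F, T) = F*T + T = T + F*T)
y(w) = (w + w*(1 + w))/(2*w) (y(w) = (w + w*(1 + w))/(w + w) = (w + w*(1 + w))/((2*w)) = (w + w*(1 + w))*(1/(2*w)) = (w + w*(1 + w))/(2*w))
((3 - 5)*(-20))*y(G) = ((3 - 5)*(-20))*(1 + (½)*(-3)) = (-2*(-20))*(1 - 3/2) = 40*(-½) = -20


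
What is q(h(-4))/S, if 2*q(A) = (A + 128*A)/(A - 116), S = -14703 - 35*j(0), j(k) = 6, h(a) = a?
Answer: -43/298260 ≈ -0.00014417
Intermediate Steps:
S = -14913 (S = -14703 - 35*6 = -14703 - 210 = -14913)
q(A) = 129*A/(2*(-116 + A)) (q(A) = ((A + 128*A)/(A - 116))/2 = ((129*A)/(-116 + A))/2 = (129*A/(-116 + A))/2 = 129*A/(2*(-116 + A)))
q(h(-4))/S = ((129/2)*(-4)/(-116 - 4))/(-14913) = ((129/2)*(-4)/(-120))*(-1/14913) = ((129/2)*(-4)*(-1/120))*(-1/14913) = (43/20)*(-1/14913) = -43/298260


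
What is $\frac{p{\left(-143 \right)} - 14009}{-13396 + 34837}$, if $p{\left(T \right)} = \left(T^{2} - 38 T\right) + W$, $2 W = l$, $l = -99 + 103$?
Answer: $\frac{11876}{21441} \approx 0.55389$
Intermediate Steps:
$l = 4$
$W = 2$ ($W = \frac{1}{2} \cdot 4 = 2$)
$p{\left(T \right)} = 2 + T^{2} - 38 T$ ($p{\left(T \right)} = \left(T^{2} - 38 T\right) + 2 = 2 + T^{2} - 38 T$)
$\frac{p{\left(-143 \right)} - 14009}{-13396 + 34837} = \frac{\left(2 + \left(-143\right)^{2} - -5434\right) - 14009}{-13396 + 34837} = \frac{\left(2 + 20449 + 5434\right) - 14009}{21441} = \left(25885 - 14009\right) \frac{1}{21441} = 11876 \cdot \frac{1}{21441} = \frac{11876}{21441}$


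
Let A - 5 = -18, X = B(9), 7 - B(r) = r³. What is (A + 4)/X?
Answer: 9/722 ≈ 0.012465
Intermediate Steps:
B(r) = 7 - r³
X = -722 (X = 7 - 1*9³ = 7 - 1*729 = 7 - 729 = -722)
A = -13 (A = 5 - 18 = -13)
(A + 4)/X = (-13 + 4)/(-722) = -9*(-1/722) = 9/722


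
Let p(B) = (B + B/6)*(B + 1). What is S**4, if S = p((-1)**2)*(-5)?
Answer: 1500625/81 ≈ 18526.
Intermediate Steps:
p(B) = 7*B*(1 + B)/6 (p(B) = (B + B*(1/6))*(1 + B) = (B + B/6)*(1 + B) = (7*B/6)*(1 + B) = 7*B*(1 + B)/6)
S = -35/3 (S = ((7/6)*(-1)**2*(1 + (-1)**2))*(-5) = ((7/6)*1*(1 + 1))*(-5) = ((7/6)*1*2)*(-5) = (7/3)*(-5) = -35/3 ≈ -11.667)
S**4 = (-35/3)**4 = 1500625/81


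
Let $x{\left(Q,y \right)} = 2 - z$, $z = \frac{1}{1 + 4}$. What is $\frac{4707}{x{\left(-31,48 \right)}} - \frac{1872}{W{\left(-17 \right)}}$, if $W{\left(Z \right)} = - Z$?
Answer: $\frac{42583}{17} \approx 2504.9$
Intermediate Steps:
$z = \frac{1}{5} \approx 0.2$
$x{\left(Q,y \right)} = \frac{9}{5}$ ($x{\left(Q,y \right)} = 2 - \frac{1}{5} = \frac{9}{5}$)
$\frac{4707}{x{\left(-31,48 \right)}} - \frac{1872}{W{\left(-17 \right)}} = \frac{4707}{\frac{9}{5}} - \frac{1872}{\left(-1\right) \left(-17\right)} = 4707 \cdot \frac{5}{9} - \frac{1872}{17} = 2615 - \frac{1872}{17} = \frac{42583}{17}$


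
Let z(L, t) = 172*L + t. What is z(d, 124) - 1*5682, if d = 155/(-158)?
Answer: -452412/79 ≈ -5726.7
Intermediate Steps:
d = -155/158 (d = 155*(-1/158) = -155/158 ≈ -0.98101)
z(L, t) = t + 172*L
z(d, 124) - 1*5682 = (124 + 172*(-155/158)) - 1*5682 = (124 - 13330/79) - 5682 = -3534/79 - 5682 = -452412/79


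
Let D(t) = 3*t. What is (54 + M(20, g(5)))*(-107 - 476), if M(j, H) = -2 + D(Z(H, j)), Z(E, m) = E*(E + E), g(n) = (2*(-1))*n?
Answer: -380116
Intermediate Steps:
g(n) = -2*n
Z(E, m) = 2*E² (Z(E, m) = E*(2*E) = 2*E²)
M(j, H) = -2 + 6*H² (M(j, H) = -2 + 3*(2*H²) = -2 + 6*H²)
(54 + M(20, g(5)))*(-107 - 476) = (54 + (-2 + 6*(-2*5)²))*(-107 - 476) = (54 + (-2 + 6*(-10)²))*(-583) = (54 + (-2 + 6*100))*(-583) = (54 + (-2 + 600))*(-583) = (54 + 598)*(-583) = 652*(-583) = -380116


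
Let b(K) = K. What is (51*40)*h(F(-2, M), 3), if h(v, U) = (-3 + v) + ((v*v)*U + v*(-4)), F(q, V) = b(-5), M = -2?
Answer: 177480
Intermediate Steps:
F(q, V) = -5
h(v, U) = -3 - 3*v + U*v² (h(v, U) = (-3 + v) + (v²*U - 4*v) = (-3 + v) + (U*v² - 4*v) = (-3 + v) + (-4*v + U*v²) = -3 - 3*v + U*v²)
(51*40)*h(F(-2, M), 3) = (51*40)*(-3 - 3*(-5) + 3*(-5)²) = 2040*(-3 + 15 + 3*25) = 2040*(-3 + 15 + 75) = 2040*87 = 177480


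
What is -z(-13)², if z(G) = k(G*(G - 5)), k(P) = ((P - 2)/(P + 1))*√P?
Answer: -12594816/55225 ≈ -228.06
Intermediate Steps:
k(P) = √P*(-2 + P)/(1 + P) (k(P) = ((-2 + P)/(1 + P))*√P = √P*(-2 + P)/(1 + P))
z(G) = √(G*(-5 + G))*(-2 + G*(-5 + G))/(1 + G*(-5 + G)) (z(G) = √(G*(G - 5))*(-2 + G*(G - 5))/(1 + G*(G - 5)) = √(G*(-5 + G))*(-2 + G*(-5 + G))/(1 + G*(-5 + G)))
-z(-13)² = -(√(-13*(-5 - 13))*(-2 - 13*(-5 - 13))/(1 - 13*(-5 - 13)))² = -(√(-13*(-18))*(-2 - 13*(-18))/(1 - 13*(-18)))² = -(√234*(-2 + 234)/(1 + 234))² = -((3*√26)*232/235)² = -((3*√26)*(1/235)*232)² = -(696*√26/235)² = -1*12594816/55225 = -12594816/55225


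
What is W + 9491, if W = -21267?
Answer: -11776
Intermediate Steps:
W + 9491 = -21267 + 9491 = -11776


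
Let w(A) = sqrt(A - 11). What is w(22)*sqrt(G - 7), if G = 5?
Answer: I*sqrt(22) ≈ 4.6904*I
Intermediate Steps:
w(A) = sqrt(-11 + A)
w(22)*sqrt(G - 7) = sqrt(-11 + 22)*sqrt(5 - 7) = sqrt(11)*sqrt(-2) = sqrt(11)*(I*sqrt(2)) = I*sqrt(22)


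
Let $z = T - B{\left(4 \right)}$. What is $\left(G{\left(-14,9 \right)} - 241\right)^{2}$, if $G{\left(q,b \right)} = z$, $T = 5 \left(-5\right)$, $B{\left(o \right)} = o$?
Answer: $72900$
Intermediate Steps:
$T = -25$
$z = -29$ ($z = -25 - 4 = -29$)
$G{\left(q,b \right)} = -29$
$\left(G{\left(-14,9 \right)} - 241\right)^{2} = \left(-29 - 241\right)^{2} = \left(-270\right)^{2} = 72900$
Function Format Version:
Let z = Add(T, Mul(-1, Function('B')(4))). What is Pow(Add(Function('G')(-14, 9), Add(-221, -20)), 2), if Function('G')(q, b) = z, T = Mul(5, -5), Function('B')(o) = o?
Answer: 72900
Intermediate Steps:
T = -25
z = -29 (z = Add(-25, Mul(-1, 4)) = Add(-25, -4) = -29)
Function('G')(q, b) = -29
Pow(Add(Function('G')(-14, 9), Add(-221, -20)), 2) = Pow(Add(-29, Add(-221, -20)), 2) = Pow(Add(-29, -241), 2) = Pow(-270, 2) = 72900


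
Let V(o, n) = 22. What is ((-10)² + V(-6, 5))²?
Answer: 14884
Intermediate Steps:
((-10)² + V(-6, 5))² = ((-10)² + 22)² = (100 + 22)² = 122² = 14884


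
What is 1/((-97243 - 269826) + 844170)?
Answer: 1/477101 ≈ 2.0960e-6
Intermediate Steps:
1/((-97243 - 269826) + 844170) = 1/(-367069 + 844170) = 1/477101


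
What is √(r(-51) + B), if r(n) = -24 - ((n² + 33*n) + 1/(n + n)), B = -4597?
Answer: I*√57627654/102 ≈ 74.424*I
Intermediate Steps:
r(n) = -24 - n² - 33*n - 1/(2*n) (r(n) = -24 - ((n² + 33*n) + 1/(2*n)) = -24 - (n² + 1/(2*n) + 33*n) = -24 + (-n² - 33*n - 1/(2*n)) = -24 - n² - 33*n - 1/(2*n))
√(r(-51) + B) = √((-24 - 1*(-51)² - 33*(-51) - ½/(-51)) - 4597) = √((-24 - 1*2601 + 1683 - ½*(-1/51)) - 4597) = √((-24 - 2601 + 1683 + 1/102) - 4597) = √(-96083/102 - 4597) = √(-564977/102) = I*√57627654/102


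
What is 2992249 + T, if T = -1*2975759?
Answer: 16490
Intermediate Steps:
T = -2975759
2992249 + T = 2992249 - 2975759 = 16490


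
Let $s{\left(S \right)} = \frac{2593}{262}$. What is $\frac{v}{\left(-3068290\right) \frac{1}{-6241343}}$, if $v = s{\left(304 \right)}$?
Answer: $\frac{16183802399}{803891980} \approx 20.132$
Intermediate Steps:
$s{\left(S \right)} = \frac{2593}{262}$ ($s{\left(S \right)} = 2593 \cdot \frac{1}{262} = \frac{2593}{262}$)
$v = \frac{2593}{262} \approx 9.8969$
$\frac{v}{\left(-3068290\right) \frac{1}{-6241343}} = \frac{2593}{262 \left(- \frac{3068290}{-6241343}\right)} = \frac{2593}{262 \left(\left(-3068290\right) \left(- \frac{1}{6241343}\right)\right)} = \frac{2593}{262 \cdot \frac{3068290}{6241343}} = \frac{2593}{262} \cdot \frac{6241343}{3068290} = \frac{16183802399}{803891980}$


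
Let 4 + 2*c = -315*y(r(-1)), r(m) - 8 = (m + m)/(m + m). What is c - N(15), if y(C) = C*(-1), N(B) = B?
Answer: 2801/2 ≈ 1400.5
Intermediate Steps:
r(m) = 9 (r(m) = 8 + (m + m)/(m + m) = 8 + (2*m)/((2*m)) = 8 + (2*m)*(1/(2*m)) = 8 + 1 = 9)
y(C) = -C
c = 2831/2 (c = -2 + (-(-315)*9)/2 = -2 + (-315*(-9))/2 = -2 + (½)*2835 = -2 + 2835/2 = 2831/2 ≈ 1415.5)
c - N(15) = 2831/2 - 1*15 = 2831/2 - 15 = 2801/2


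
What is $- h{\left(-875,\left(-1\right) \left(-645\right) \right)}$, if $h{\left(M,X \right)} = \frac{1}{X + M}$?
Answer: $\frac{1}{230} \approx 0.0043478$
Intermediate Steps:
$h{\left(M,X \right)} = \frac{1}{M + X}$
$- h{\left(-875,\left(-1\right) \left(-645\right) \right)} = - \frac{1}{-875 - -645} = - \frac{1}{-875 + 645} = - \frac{1}{-230} = \left(-1\right) \left(- \frac{1}{230}\right) = \frac{1}{230}$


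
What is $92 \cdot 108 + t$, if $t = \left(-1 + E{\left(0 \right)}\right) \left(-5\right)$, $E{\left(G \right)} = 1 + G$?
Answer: $9936$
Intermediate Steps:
$t = 0$ ($t = \left(-1 + \left(1 + 0\right)\right) \left(-5\right) = \left(-1 + 1\right) \left(-5\right) = 0 \left(-5\right) = 0$)
$92 \cdot 108 + t = 92 \cdot 108 + 0 = 9936 + 0 = 9936$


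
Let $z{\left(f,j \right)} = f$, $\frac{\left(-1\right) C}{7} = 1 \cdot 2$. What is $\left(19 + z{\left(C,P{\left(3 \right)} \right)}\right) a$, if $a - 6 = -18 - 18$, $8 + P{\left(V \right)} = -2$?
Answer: $-150$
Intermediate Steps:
$P{\left(V \right)} = -10$ ($P{\left(V \right)} = -8 - 2 = -10$)
$C = -14$ ($C = - 7 \cdot 1 \cdot 2 = \left(-7\right) 2 = -14$)
$a = -30$ ($a = 6 - 36 = -30$)
$\left(19 + z{\left(C,P{\left(3 \right)} \right)}\right) a = \left(19 - 14\right) \left(-30\right) = 5 \left(-30\right) = -150$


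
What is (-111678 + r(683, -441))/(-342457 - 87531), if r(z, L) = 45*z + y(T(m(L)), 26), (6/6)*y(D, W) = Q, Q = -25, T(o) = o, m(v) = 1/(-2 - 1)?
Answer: 20242/107497 ≈ 0.18830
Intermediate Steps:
m(v) = -⅓ (m(v) = 1/(-3) = -⅓)
y(D, W) = -25
r(z, L) = -25 + 45*z (r(z, L) = 45*z - 25 = -25 + 45*z)
(-111678 + r(683, -441))/(-342457 - 87531) = (-111678 + (-25 + 45*683))/(-342457 - 87531) = (-111678 + (-25 + 30735))/(-429988) = (-111678 + 30710)*(-1/429988) = -80968*(-1/429988) = 20242/107497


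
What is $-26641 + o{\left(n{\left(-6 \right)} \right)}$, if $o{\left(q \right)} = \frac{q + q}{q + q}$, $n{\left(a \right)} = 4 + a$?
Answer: $-26640$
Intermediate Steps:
$o{\left(q \right)} = 1$ ($o{\left(q \right)} = \frac{2 q}{2 q} = 2 q \frac{1}{2 q} = 1$)
$-26641 + o{\left(n{\left(-6 \right)} \right)} = -26641 + 1 = -26640$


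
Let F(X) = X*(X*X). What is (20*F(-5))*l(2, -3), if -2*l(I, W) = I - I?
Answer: 0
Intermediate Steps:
l(I, W) = 0 (l(I, W) = -(I - I)/2 = -½*0 = 0)
F(X) = X³ (F(X) = X*X² = X³)
(20*F(-5))*l(2, -3) = (20*(-5)³)*0 = (20*(-125))*0 = -2500*0 = 0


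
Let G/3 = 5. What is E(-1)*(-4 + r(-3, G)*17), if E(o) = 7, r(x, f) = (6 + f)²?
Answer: 52451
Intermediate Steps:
G = 15 (G = 3*5 = 15)
E(-1)*(-4 + r(-3, G)*17) = 7*(-4 + (6 + 15)²*17) = 7*(-4 + 21²*17) = 7*(-4 + 441*17) = 7*(-4 + 7497) = 7*7493 = 52451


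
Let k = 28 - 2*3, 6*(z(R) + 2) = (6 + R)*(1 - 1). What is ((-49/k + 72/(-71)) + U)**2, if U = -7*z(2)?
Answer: 282408025/2439844 ≈ 115.75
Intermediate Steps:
z(R) = -2 (z(R) = -2 + ((6 + R)*(1 - 1))/6 = -2 + ((6 + R)*0)/6 = -2 + (1/6)*0 = -2 + 0 = -2)
k = 22 (k = 28 - 6 = 22)
U = 14 (U = -7*(-2) = 14)
((-49/k + 72/(-71)) + U)**2 = ((-49/22 + 72/(-71)) + 14)**2 = ((-49*1/22 + 72*(-1/71)) + 14)**2 = ((-49/22 - 72/71) + 14)**2 = (-5063/1562 + 14)**2 = (16805/1562)**2 = 282408025/2439844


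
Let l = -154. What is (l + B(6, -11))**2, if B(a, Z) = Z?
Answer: 27225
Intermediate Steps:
(l + B(6, -11))**2 = (-154 - 11)**2 = (-165)**2 = 27225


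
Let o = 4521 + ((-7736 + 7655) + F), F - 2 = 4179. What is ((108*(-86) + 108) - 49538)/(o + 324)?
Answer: -58718/8945 ≈ -6.5643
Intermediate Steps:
F = 4181 (F = 2 + 4179 = 4181)
o = 8621 (o = 4521 + ((-7736 + 7655) + 4181) = 4521 + (-81 + 4181) = 4521 + 4100 = 8621)
((108*(-86) + 108) - 49538)/(o + 324) = ((108*(-86) + 108) - 49538)/(8621 + 324) = ((-9288 + 108) - 49538)/8945 = (-9180 - 49538)*(1/8945) = -58718*1/8945 = -58718/8945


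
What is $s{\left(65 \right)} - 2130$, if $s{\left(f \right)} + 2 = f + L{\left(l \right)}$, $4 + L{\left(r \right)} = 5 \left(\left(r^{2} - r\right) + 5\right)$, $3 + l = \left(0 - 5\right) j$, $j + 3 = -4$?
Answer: $2914$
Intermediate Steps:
$j = -7$ ($j = -3 - 4 = -7$)
$l = 32$ ($l = -3 + \left(0 - 5\right) \left(-7\right) = -3 - -35 = -3 + 35 = 32$)
$L{\left(r \right)} = 21 - 5 r + 5 r^{2}$ ($L{\left(r \right)} = -4 + 5 \left(\left(r^{2} - r\right) + 5\right) = -4 + 5 \left(5 + r^{2} - r\right) = -4 + \left(25 - 5 r + 5 r^{2}\right) = 21 - 5 r + 5 r^{2}$)
$s{\left(f \right)} = 4979 + f$ ($s{\left(f \right)} = -2 + \left(f + \left(21 - 160 + 5 \cdot 32^{2}\right)\right) = -2 + \left(f + \left(21 - 160 + 5 \cdot 1024\right)\right) = -2 + \left(f + \left(21 - 160 + 5120\right)\right) = -2 + \left(f + 4981\right) = -2 + \left(4981 + f\right) = 4979 + f$)
$s{\left(65 \right)} - 2130 = \left(4979 + 65\right) - 2130 = 5044 - 2130 = 2914$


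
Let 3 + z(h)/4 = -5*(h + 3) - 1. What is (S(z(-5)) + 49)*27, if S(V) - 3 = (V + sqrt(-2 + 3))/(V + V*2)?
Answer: 11307/8 ≈ 1413.4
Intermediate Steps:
z(h) = -76 - 20*h (z(h) = -12 + 4*(-5*(h + 3) - 1) = -12 + 4*(-5*(3 + h) - 1) = -12 + 4*((-15 - 5*h) - 1) = -12 + 4*(-16 - 5*h) = -12 + (-64 - 20*h) = -76 - 20*h)
S(V) = 3 + (1 + V)/(3*V) (S(V) = 3 + (V + sqrt(-2 + 3))/(V + V*2) = 3 + (V + sqrt(1))/(V + 2*V) = 3 + (V + 1)/((3*V)) = 3 + (1 + V)*(1/(3*V)) = 3 + (1 + V)/(3*V))
(S(z(-5)) + 49)*27 = ((1 + 10*(-76 - 20*(-5)))/(3*(-76 - 20*(-5))) + 49)*27 = ((1 + 10*(-76 + 100))/(3*(-76 + 100)) + 49)*27 = ((1/3)*(1 + 10*24)/24 + 49)*27 = ((1/3)*(1/24)*(1 + 240) + 49)*27 = ((1/3)*(1/24)*241 + 49)*27 = (241/72 + 49)*27 = (3769/72)*27 = 11307/8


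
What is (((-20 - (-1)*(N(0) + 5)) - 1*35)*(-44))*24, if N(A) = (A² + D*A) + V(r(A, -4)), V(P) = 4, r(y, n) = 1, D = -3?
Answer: 48576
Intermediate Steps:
N(A) = 4 + A² - 3*A (N(A) = (A² - 3*A) + 4 = 4 + A² - 3*A)
(((-20 - (-1)*(N(0) + 5)) - 1*35)*(-44))*24 = (((-20 - (-1)*((4 + 0² - 3*0) + 5)) - 1*35)*(-44))*24 = (((-20 - (-1)*((4 + 0 + 0) + 5)) - 35)*(-44))*24 = (((-20 - (-1)*(4 + 5)) - 35)*(-44))*24 = (((-20 - (-1)*9) - 35)*(-44))*24 = (((-20 - 1*(-9)) - 35)*(-44))*24 = (((-20 + 9) - 35)*(-44))*24 = ((-11 - 35)*(-44))*24 = -46*(-44)*24 = 2024*24 = 48576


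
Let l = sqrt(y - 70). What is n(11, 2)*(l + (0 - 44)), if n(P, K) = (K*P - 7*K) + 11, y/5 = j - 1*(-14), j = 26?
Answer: -836 + 19*sqrt(130) ≈ -619.37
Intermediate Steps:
y = 200 (y = 5*(26 - 1*(-14)) = 5*(26 + 14) = 5*40 = 200)
n(P, K) = 11 - 7*K + K*P (n(P, K) = (-7*K + K*P) + 11 = 11 - 7*K + K*P)
l = sqrt(130) (l = sqrt(200 - 70) = sqrt(130) ≈ 11.402)
n(11, 2)*(l + (0 - 44)) = (11 - 7*2 + 2*11)*(sqrt(130) + (0 - 44)) = (11 - 14 + 22)*(sqrt(130) - 44) = 19*(-44 + sqrt(130)) = -836 + 19*sqrt(130)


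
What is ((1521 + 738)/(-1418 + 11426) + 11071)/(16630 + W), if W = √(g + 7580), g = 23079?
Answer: 102367652945/153748589996 - 12311203*√30659/307497179992 ≈ 0.65880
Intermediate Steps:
W = √30659 (W = √(23079 + 7580) = √30659 ≈ 175.10)
((1521 + 738)/(-1418 + 11426) + 11071)/(16630 + W) = ((1521 + 738)/(-1418 + 11426) + 11071)/(16630 + √30659) = (2259/10008 + 11071)/(16630 + √30659) = (2259*(1/10008) + 11071)/(16630 + √30659) = (251/1112 + 11071)/(16630 + √30659) = 12311203/(1112*(16630 + √30659))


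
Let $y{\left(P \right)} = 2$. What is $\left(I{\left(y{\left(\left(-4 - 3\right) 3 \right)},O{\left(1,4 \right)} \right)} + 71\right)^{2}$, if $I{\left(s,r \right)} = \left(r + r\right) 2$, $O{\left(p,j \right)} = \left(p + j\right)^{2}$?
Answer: $29241$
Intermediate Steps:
$O{\left(p,j \right)} = \left(j + p\right)^{2}$
$I{\left(s,r \right)} = 4 r$ ($I{\left(s,r \right)} = 2 r 2 = 4 r$)
$\left(I{\left(y{\left(\left(-4 - 3\right) 3 \right)},O{\left(1,4 \right)} \right)} + 71\right)^{2} = \left(4 \left(4 + 1\right)^{2} + 71\right)^{2} = \left(4 \cdot 5^{2} + 71\right)^{2} = \left(4 \cdot 25 + 71\right)^{2} = \left(100 + 71\right)^{2} = 171^{2} = 29241$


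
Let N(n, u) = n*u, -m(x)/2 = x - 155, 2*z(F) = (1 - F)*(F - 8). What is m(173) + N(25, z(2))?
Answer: 39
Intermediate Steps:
z(F) = (1 - F)*(-8 + F)/2 (z(F) = ((1 - F)*(F - 8))/2 = ((1 - F)*(-8 + F))/2 = (1 - F)*(-8 + F)/2)
m(x) = 310 - 2*x (m(x) = -2*(x - 155) = -2*(-155 + x) = 310 - 2*x)
m(173) + N(25, z(2)) = (310 - 2*173) + 25*(-4 - 1/2*2**2 + (9/2)*2) = (310 - 346) + 25*(-4 - 1/2*4 + 9) = -36 + 25*(-4 - 2 + 9) = -36 + 25*3 = -36 + 75 = 39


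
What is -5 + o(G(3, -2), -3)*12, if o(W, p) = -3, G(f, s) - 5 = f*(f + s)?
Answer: -41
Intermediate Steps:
G(f, s) = 5 + f*(f + s)
-5 + o(G(3, -2), -3)*12 = -5 - 3*12 = -5 - 36 = -41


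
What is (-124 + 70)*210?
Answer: -11340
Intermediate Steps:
(-124 + 70)*210 = -54*210 = -11340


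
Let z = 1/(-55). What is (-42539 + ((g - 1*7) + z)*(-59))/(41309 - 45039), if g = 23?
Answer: 1195753/102575 ≈ 11.657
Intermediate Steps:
z = -1/55 ≈ -0.018182
(-42539 + ((g - 1*7) + z)*(-59))/(41309 - 45039) = (-42539 + ((23 - 1*7) - 1/55)*(-59))/(41309 - 45039) = (-42539 + ((23 - 7) - 1/55)*(-59))/(-3730) = (-42539 + (16 - 1/55)*(-59))*(-1/3730) = (-42539 + (879/55)*(-59))*(-1/3730) = (-42539 - 51861/55)*(-1/3730) = -2391506/55*(-1/3730) = 1195753/102575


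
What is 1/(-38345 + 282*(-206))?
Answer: -1/96437 ≈ -1.0369e-5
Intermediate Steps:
1/(-38345 + 282*(-206)) = 1/(-38345 - 58092) = 1/(-96437) = -1/96437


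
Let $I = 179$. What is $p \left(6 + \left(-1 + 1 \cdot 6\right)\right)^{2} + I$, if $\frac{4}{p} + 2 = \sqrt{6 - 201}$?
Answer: $\frac{34653}{199} - \frac{484 i \sqrt{195}}{199} \approx 174.14 - 33.963 i$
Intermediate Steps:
$p = \frac{4}{-2 + i \sqrt{195}}$ ($p = \frac{4}{-2 + \sqrt{6 - 201}} = \frac{4}{-2 + \sqrt{-195}} = \frac{4}{-2 + i \sqrt{195}} \approx -0.040201 - 0.28069 i$)
$p \left(6 + \left(-1 + 1 \cdot 6\right)\right)^{2} + I = \left(- \frac{8}{199} - \frac{4 i \sqrt{195}}{199}\right) \left(6 + \left(-1 + 1 \cdot 6\right)\right)^{2} + 179 = \left(- \frac{8}{199} - \frac{4 i \sqrt{195}}{199}\right) \left(6 + \left(-1 + 6\right)\right)^{2} + 179 = \left(- \frac{8}{199} - \frac{4 i \sqrt{195}}{199}\right) \left(6 + 5\right)^{2} + 179 = \left(- \frac{8}{199} - \frac{4 i \sqrt{195}}{199}\right) 11^{2} + 179 = \left(- \frac{8}{199} - \frac{4 i \sqrt{195}}{199}\right) 121 + 179 = \left(- \frac{968}{199} - \frac{484 i \sqrt{195}}{199}\right) + 179 = \frac{34653}{199} - \frac{484 i \sqrt{195}}{199}$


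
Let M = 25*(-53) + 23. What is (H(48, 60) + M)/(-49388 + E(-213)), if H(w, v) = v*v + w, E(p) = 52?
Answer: -1173/24668 ≈ -0.047552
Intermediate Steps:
H(w, v) = w + v² (H(w, v) = v² + w = w + v²)
M = -1302 (M = -1325 + 23 = -1302)
(H(48, 60) + M)/(-49388 + E(-213)) = ((48 + 60²) - 1302)/(-49388 + 52) = ((48 + 3600) - 1302)/(-49336) = (3648 - 1302)*(-1/49336) = 2346*(-1/49336) = -1173/24668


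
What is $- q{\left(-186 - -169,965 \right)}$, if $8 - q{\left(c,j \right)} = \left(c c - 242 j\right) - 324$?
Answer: $-233573$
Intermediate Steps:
$q{\left(c,j \right)} = 332 - c^{2} + 242 j$ ($q{\left(c,j \right)} = 8 - \left(\left(c c - 242 j\right) - 324\right) = 8 - \left(\left(c^{2} - 242 j\right) - 324\right) = 8 - \left(-324 + c^{2} - 242 j\right) = 8 + \left(324 - c^{2} + 242 j\right) = 332 - c^{2} + 242 j$)
$- q{\left(-186 - -169,965 \right)} = - (332 - \left(-186 - -169\right)^{2} + 242 \cdot 965) = - (332 - \left(-186 + 169\right)^{2} + 233530) = - (332 - \left(-17\right)^{2} + 233530) = - (332 - 289 + 233530) = \left(-1\right) 233573 = -233573$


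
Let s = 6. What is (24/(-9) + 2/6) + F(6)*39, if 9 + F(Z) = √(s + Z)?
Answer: -1060/3 + 78*√3 ≈ -218.23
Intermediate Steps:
F(Z) = -9 + √(6 + Z)
(24/(-9) + 2/6) + F(6)*39 = (24/(-9) + 2/6) + (-9 + √(6 + 6))*39 = (24*(-⅑) + 2*(⅙)) + (-9 + √12)*39 = (-8/3 + ⅓) + (-9 + 2*√3)*39 = -7/3 + (-351 + 78*√3) = -1060/3 + 78*√3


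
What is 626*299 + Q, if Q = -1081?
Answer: 186093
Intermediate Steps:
626*299 + Q = 626*299 - 1081 = 187174 - 1081 = 186093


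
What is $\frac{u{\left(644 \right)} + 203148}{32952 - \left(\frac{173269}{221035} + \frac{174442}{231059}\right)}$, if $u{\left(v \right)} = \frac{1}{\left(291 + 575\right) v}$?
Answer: $\frac{5786290689118141710545}{938532234927989178456} \approx 6.1653$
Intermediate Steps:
$u{\left(v \right)} = \frac{1}{866 v}$
$\frac{u{\left(644 \right)} + 203148}{32952 - \left(\frac{173269}{221035} + \frac{174442}{231059}\right)} = \frac{\frac{1}{866 \cdot 644} + 203148}{32952 - \left(\frac{173269}{221035} + \frac{174442}{231059}\right)} = \frac{\frac{1}{866} \cdot \frac{1}{644} + 203148}{32952 - \frac{78593149341}{51072126065}} = \frac{\frac{1}{557704} + 203148}{32952 - \frac{78593149341}{51072126065}} = \frac{113296452193}{557704 \left(32952 - \frac{78593149341}{51072126065}\right)} = \frac{113296452193}{557704 \cdot \frac{1682850104944539}{51072126065}} = \frac{113296452193}{557704} \cdot \frac{51072126065}{1682850104944539} = \frac{5786290689118141710545}{938532234927989178456}$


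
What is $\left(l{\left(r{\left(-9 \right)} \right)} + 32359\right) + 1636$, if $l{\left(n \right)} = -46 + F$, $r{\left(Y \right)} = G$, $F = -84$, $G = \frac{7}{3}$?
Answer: $33865$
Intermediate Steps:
$G = \frac{7}{3}$ ($G = 7 \cdot \frac{1}{3} = \frac{7}{3} \approx 2.3333$)
$r{\left(Y \right)} = \frac{7}{3}$
$l{\left(n \right)} = -130$ ($l{\left(n \right)} = -46 - 84 = -130$)
$\left(l{\left(r{\left(-9 \right)} \right)} + 32359\right) + 1636 = \left(-130 + 32359\right) + 1636 = 32229 + 1636 = 33865$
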